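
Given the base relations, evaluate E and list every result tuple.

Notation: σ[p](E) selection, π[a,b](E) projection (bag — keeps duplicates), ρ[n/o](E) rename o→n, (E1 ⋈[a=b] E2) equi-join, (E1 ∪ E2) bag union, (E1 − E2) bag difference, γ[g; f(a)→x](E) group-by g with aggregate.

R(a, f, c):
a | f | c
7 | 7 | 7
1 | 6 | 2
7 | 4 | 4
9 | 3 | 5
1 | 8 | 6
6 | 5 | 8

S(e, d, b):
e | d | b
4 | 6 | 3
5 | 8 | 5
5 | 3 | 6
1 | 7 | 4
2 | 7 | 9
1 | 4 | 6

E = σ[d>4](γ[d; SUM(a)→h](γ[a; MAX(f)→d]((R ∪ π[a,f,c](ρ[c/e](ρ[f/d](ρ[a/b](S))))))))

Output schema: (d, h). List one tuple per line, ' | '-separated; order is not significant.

Subexpression sizes:
  R → 6
  S → 6
  ρ[a/b](S) → 6
  ρ[f/d](ρ[a/b](S)) → 6
  ρ[c/e](ρ[f/d](ρ[a/b](S))) → 6
  π[a,f,c](ρ[c/e](ρ[f/d](ρ[a/b](S)))) → 6
  (R ∪ π[a,f,c](ρ[c/e](ρ[f/d](ρ[a/b](S))))) → 12
  γ[a; MAX(f)→d]((R ∪ π[a,f,c](ρ[c/e](ρ[f/d](ρ[a/b](S)))))) → 7
  γ[d; SUM(a)→h](γ[a; MAX(f)→d]((R ∪ π[a,f,c](ρ[c/e](ρ[f/d](ρ[a/b](S))))))) → 4
  σ[d>4](γ[d; SUM(a)→h](γ[a; MAX(f)→d]((R ∪ π[a,f,c](ρ[c/e](ρ[f/d](ρ[a/b](S)))))))) → 4

== RESULT ==
d | h
5 | 6
6 | 3
7 | 20
8 | 6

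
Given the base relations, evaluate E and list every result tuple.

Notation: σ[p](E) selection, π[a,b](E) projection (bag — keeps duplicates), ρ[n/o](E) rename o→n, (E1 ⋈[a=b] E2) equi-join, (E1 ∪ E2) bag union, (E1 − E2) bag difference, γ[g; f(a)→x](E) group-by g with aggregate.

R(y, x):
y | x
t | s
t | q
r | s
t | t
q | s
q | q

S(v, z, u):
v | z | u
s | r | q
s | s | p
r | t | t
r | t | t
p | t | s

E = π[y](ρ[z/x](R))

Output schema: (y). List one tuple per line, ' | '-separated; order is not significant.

Stepwise |·|:
  R → 6
  ρ[z/x](R) → 6
  π[y](ρ[z/x](R)) → 6

== RESULT ==
y
q
q
r
t
t
t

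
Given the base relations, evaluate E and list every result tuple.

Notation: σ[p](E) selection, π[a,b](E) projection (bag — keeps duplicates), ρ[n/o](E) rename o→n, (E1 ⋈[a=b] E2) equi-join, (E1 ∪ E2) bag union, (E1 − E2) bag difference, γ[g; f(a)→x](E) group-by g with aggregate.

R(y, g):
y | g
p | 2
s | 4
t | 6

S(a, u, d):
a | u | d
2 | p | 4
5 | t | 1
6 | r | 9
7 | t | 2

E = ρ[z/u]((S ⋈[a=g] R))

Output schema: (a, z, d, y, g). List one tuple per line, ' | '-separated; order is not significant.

Stepwise |·|:
  S → 4
  R → 3
  (S ⋈[a=g] R) → 2
  ρ[z/u]((S ⋈[a=g] R)) → 2

== RESULT ==
a | z | d | y | g
2 | p | 4 | p | 2
6 | r | 9 | t | 6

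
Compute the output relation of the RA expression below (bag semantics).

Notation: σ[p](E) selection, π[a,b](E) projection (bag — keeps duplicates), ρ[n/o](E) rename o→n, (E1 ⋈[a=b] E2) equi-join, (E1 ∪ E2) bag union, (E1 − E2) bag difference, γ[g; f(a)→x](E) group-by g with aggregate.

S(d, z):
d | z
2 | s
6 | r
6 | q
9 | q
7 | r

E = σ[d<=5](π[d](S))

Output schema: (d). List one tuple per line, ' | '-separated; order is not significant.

Stepwise |·|:
  S → 5
  π[d](S) → 5
  σ[d<=5](π[d](S)) → 1

== RESULT ==
d
2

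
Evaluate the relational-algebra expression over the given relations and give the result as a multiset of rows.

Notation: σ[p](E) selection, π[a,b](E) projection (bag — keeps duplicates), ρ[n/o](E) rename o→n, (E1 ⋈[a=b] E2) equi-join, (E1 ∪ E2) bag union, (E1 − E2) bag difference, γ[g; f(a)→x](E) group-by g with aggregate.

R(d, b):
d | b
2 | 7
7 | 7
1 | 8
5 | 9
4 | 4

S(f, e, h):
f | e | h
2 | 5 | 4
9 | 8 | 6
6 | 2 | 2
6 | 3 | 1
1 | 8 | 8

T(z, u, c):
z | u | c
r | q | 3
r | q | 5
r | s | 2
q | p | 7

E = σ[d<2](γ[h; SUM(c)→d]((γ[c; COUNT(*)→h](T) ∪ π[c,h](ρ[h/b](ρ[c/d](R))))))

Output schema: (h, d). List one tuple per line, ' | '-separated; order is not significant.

Stepwise |·|:
  T → 4
  γ[c; COUNT(*)→h](T) → 4
  R → 5
  ρ[c/d](R) → 5
  ρ[h/b](ρ[c/d](R)) → 5
  π[c,h](ρ[h/b](ρ[c/d](R))) → 5
  (γ[c; COUNT(*)→h](T) ∪ π[c,h](ρ[h/b](ρ[c/d](R)))) → 9
  γ[h; SUM(c)→d]((γ[c; COUNT(*)→h](T) ∪ π[c,h](ρ[h/b](ρ[c/d](R))))) → 5
  σ[d<2](γ[h; SUM(c)→d]((γ[c; COUNT(*)→h](T) ∪ π[c,h](ρ[h/b](ρ[c/d](R)))))) → 1

== RESULT ==
h | d
8 | 1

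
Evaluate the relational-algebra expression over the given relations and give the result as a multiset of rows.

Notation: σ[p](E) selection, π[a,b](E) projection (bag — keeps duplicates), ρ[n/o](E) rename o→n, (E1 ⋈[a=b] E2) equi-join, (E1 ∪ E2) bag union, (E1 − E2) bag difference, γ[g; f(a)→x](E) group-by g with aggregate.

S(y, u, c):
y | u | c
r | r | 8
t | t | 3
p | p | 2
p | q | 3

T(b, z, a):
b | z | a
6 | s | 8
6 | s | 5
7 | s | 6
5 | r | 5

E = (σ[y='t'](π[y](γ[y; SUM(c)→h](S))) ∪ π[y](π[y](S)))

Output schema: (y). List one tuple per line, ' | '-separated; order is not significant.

Row counts bottom-up:
  S → 4
  γ[y; SUM(c)→h](S) → 3
  π[y](γ[y; SUM(c)→h](S)) → 3
  σ[y='t'](π[y](γ[y; SUM(c)→h](S))) → 1
  S → 4
  π[y](S) → 4
  π[y](π[y](S)) → 4
  (σ[y='t'](π[y](γ[y; SUM(c)→h](S))) ∪ π[y](π[y](S))) → 5

== RESULT ==
y
p
p
r
t
t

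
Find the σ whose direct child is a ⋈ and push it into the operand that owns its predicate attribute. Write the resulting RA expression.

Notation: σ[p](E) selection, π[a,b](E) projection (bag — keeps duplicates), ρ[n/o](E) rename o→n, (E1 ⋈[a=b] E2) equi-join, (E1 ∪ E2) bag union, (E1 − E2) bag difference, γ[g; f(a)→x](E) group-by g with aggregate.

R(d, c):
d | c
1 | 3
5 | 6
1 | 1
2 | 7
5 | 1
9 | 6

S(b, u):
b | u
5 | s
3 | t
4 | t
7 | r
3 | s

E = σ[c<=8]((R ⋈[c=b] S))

σ filters on c, owned by the left side.
E' = (σ[c<=8](R) ⋈[c=b] S)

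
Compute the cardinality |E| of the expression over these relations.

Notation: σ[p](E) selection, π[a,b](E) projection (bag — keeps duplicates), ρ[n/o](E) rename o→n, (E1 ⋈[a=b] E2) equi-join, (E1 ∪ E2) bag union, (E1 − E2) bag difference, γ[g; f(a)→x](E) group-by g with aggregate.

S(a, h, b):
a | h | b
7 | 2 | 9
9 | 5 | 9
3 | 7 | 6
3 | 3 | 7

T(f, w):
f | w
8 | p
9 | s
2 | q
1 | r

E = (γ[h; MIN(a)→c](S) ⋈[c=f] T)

Stepwise |·|:
  S → 4
  γ[h; MIN(a)→c](S) → 4
  T → 4
  (γ[h; MIN(a)→c](S) ⋈[c=f] T) → 1

|E| = 1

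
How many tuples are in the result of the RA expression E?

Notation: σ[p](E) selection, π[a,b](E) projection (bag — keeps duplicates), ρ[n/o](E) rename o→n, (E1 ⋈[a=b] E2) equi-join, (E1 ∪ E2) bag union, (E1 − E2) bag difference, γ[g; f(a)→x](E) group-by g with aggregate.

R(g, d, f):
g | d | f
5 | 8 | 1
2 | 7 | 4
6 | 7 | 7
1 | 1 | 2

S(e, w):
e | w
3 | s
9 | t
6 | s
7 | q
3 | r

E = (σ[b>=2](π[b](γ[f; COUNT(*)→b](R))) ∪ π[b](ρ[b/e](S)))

Stepwise |·|:
  R → 4
  γ[f; COUNT(*)→b](R) → 4
  π[b](γ[f; COUNT(*)→b](R)) → 4
  σ[b>=2](π[b](γ[f; COUNT(*)→b](R))) → 0
  S → 5
  ρ[b/e](S) → 5
  π[b](ρ[b/e](S)) → 5
  (σ[b>=2](π[b](γ[f; COUNT(*)→b](R))) ∪ π[b](ρ[b/e](S))) → 5

|E| = 5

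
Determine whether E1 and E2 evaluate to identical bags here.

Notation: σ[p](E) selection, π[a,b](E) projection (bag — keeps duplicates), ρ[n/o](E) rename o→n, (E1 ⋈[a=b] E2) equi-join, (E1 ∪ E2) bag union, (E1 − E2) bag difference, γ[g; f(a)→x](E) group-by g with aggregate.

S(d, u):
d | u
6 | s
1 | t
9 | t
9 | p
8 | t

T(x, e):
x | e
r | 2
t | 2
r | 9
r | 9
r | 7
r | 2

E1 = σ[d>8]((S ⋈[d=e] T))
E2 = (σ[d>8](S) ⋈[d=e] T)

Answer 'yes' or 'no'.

E1 per-node cardinality:
  S → 5
  T → 6
  (S ⋈[d=e] T) → 4
  σ[d>8]((S ⋈[d=e] T)) → 4
E2 per-node cardinality:
  S → 5
  σ[d>8](S) → 2
  T → 6
  (σ[d>8](S) ⋈[d=e] T) → 4

E1 and E2 produce the same multiset:
d | u | x | e
9 | p | r | 9
9 | p | r | 9
9 | t | r | 9
9 | t | r | 9

yes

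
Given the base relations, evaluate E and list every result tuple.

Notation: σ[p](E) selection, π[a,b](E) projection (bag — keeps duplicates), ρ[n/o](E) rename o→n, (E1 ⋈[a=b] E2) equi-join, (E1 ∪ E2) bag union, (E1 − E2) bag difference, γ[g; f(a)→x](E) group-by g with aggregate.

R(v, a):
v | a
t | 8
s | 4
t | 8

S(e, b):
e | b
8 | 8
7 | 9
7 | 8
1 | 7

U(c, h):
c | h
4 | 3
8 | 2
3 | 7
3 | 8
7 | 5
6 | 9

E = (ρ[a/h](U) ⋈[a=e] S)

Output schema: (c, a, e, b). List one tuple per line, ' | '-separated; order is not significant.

Stepwise |·|:
  U → 6
  ρ[a/h](U) → 6
  S → 4
  (ρ[a/h](U) ⋈[a=e] S) → 3

== RESULT ==
c | a | e | b
3 | 7 | 7 | 8
3 | 7 | 7 | 9
3 | 8 | 8 | 8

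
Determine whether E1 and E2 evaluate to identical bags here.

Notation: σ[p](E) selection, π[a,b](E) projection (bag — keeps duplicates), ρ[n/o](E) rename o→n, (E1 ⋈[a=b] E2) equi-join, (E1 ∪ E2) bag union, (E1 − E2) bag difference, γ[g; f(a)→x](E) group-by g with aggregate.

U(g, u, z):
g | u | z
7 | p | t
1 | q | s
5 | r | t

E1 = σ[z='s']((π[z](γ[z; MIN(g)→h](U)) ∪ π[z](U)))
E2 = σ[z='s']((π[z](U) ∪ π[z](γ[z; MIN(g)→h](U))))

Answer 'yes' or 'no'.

E1 row counts bottom-up:
  U → 3
  γ[z; MIN(g)→h](U) → 2
  π[z](γ[z; MIN(g)→h](U)) → 2
  U → 3
  π[z](U) → 3
  (π[z](γ[z; MIN(g)→h](U)) ∪ π[z](U)) → 5
  σ[z='s']((π[z](γ[z; MIN(g)→h](U)) ∪ π[z](U))) → 2
E2 row counts bottom-up:
  U → 3
  π[z](U) → 3
  U → 3
  γ[z; MIN(g)→h](U) → 2
  π[z](γ[z; MIN(g)→h](U)) → 2
  (π[z](U) ∪ π[z](γ[z; MIN(g)→h](U))) → 5
  σ[z='s']((π[z](U) ∪ π[z](γ[z; MIN(g)→h](U)))) → 2

E1 and E2 produce the same multiset:
z
s
s

yes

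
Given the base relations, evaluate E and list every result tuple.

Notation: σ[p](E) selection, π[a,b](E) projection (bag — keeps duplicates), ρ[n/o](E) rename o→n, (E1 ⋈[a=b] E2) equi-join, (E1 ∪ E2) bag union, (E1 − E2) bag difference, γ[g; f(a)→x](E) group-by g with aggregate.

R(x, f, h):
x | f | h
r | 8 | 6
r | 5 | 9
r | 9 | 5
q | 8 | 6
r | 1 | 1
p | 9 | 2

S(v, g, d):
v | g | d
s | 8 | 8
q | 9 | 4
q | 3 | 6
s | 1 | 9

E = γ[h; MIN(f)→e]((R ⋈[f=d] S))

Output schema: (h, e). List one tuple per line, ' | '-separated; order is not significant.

Stepwise |·|:
  R → 6
  S → 4
  (R ⋈[f=d] S) → 4
  γ[h; MIN(f)→e]((R ⋈[f=d] S)) → 3

== RESULT ==
h | e
2 | 9
5 | 9
6 | 8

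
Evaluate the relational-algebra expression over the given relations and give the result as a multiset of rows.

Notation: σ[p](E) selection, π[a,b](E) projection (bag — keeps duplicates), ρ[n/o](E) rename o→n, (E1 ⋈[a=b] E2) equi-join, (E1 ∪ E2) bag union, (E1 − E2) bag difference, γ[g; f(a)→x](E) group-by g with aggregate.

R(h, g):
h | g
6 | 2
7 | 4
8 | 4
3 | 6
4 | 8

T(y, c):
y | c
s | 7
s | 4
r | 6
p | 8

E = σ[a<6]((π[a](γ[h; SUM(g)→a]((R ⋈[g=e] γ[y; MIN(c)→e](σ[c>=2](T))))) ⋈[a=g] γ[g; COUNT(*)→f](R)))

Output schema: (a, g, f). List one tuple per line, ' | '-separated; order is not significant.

Stepwise |·|:
  R → 5
  T → 4
  σ[c>=2](T) → 4
  γ[y; MIN(c)→e](σ[c>=2](T)) → 3
  (R ⋈[g=e] γ[y; MIN(c)→e](σ[c>=2](T))) → 4
  γ[h; SUM(g)→a]((R ⋈[g=e] γ[y; MIN(c)→e](σ[c>=2](T)))) → 4
  π[a](γ[h; SUM(g)→a]((R ⋈[g=e] γ[y; MIN(c)→e](σ[c>=2](T))))) → 4
  R → 5
  γ[g; COUNT(*)→f](R) → 4
  (π[a](γ[h; SUM(g)→a]((R ⋈[g=e] γ[y; MIN(c)→e](σ[c>=2](T))))) ⋈[a=g] γ[g; COUNT(*)→f](R)) → 4
  σ[a<6]((π[a](γ[h; SUM(g)→a]((R ⋈[g=e] γ[y; MIN(c)→e](σ[c>=2](T))))) ⋈[a=g] γ[g; COUNT(*)→f](R))) → 2

== RESULT ==
a | g | f
4 | 4 | 2
4 | 4 | 2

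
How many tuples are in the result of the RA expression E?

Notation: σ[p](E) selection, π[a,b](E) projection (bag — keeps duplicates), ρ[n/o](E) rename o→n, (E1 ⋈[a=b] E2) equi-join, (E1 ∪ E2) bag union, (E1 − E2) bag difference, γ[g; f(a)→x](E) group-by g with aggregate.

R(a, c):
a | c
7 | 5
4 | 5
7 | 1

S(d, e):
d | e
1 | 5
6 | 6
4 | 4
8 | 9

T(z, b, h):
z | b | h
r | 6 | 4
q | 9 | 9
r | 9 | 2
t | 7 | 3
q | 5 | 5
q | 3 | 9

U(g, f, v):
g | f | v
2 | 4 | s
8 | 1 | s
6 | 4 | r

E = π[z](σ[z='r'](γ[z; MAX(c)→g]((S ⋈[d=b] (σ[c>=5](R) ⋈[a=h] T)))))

Subexpression sizes:
  S → 4
  R → 3
  σ[c>=5](R) → 2
  T → 6
  (σ[c>=5](R) ⋈[a=h] T) → 1
  (S ⋈[d=b] (σ[c>=5](R) ⋈[a=h] T)) → 1
  γ[z; MAX(c)→g]((S ⋈[d=b] (σ[c>=5](R) ⋈[a=h] T))) → 1
  σ[z='r'](γ[z; MAX(c)→g]((S ⋈[d=b] (σ[c>=5](R) ⋈[a=h] T)))) → 1
  π[z](σ[z='r'](γ[z; MAX(c)→g]((S ⋈[d=b] (σ[c>=5](R) ⋈[a=h] T))))) → 1

|E| = 1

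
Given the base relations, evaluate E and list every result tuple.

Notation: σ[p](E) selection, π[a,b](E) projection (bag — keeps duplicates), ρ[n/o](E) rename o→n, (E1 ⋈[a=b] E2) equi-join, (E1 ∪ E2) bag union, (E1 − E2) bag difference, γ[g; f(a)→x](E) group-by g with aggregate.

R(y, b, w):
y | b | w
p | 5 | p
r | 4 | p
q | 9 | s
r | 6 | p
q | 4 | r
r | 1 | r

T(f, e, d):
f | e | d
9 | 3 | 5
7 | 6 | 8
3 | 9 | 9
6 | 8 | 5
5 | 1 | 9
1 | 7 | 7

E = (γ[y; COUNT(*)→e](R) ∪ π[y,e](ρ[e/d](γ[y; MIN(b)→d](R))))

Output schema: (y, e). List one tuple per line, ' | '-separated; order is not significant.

Per-node cardinality:
  R → 6
  γ[y; COUNT(*)→e](R) → 3
  R → 6
  γ[y; MIN(b)→d](R) → 3
  ρ[e/d](γ[y; MIN(b)→d](R)) → 3
  π[y,e](ρ[e/d](γ[y; MIN(b)→d](R))) → 3
  (γ[y; COUNT(*)→e](R) ∪ π[y,e](ρ[e/d](γ[y; MIN(b)→d](R)))) → 6

== RESULT ==
y | e
p | 1
p | 5
q | 2
q | 4
r | 1
r | 3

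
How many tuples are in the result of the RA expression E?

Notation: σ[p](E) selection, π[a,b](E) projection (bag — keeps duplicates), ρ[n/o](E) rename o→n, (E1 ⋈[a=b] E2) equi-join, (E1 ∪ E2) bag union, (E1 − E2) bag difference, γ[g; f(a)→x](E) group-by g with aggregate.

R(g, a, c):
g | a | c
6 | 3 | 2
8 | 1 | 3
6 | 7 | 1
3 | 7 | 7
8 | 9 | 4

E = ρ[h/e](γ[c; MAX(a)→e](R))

Row counts bottom-up:
  R → 5
  γ[c; MAX(a)→e](R) → 5
  ρ[h/e](γ[c; MAX(a)→e](R)) → 5

|E| = 5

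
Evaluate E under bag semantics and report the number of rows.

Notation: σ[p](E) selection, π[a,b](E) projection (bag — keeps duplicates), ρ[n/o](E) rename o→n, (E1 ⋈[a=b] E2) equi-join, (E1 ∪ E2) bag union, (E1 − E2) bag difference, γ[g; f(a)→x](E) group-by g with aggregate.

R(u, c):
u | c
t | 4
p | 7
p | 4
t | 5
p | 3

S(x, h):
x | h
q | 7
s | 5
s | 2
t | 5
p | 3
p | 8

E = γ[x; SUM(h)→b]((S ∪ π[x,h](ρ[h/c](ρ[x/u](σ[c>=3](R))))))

Per-node cardinality:
  S → 6
  R → 5
  σ[c>=3](R) → 5
  ρ[x/u](σ[c>=3](R)) → 5
  ρ[h/c](ρ[x/u](σ[c>=3](R))) → 5
  π[x,h](ρ[h/c](ρ[x/u](σ[c>=3](R)))) → 5
  (S ∪ π[x,h](ρ[h/c](ρ[x/u](σ[c>=3](R))))) → 11
  γ[x; SUM(h)→b]((S ∪ π[x,h](ρ[h/c](ρ[x/u](σ[c>=3](R)))))) → 4

|E| = 4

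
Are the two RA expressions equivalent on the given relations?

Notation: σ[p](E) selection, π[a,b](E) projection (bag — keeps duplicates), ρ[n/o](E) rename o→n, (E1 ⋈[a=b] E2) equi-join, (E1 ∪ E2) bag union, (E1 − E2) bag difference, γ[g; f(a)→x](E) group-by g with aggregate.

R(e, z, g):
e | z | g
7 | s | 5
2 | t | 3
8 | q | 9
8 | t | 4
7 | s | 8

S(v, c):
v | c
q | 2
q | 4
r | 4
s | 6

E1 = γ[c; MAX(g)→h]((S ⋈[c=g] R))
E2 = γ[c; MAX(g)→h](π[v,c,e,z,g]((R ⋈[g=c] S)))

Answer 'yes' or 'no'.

E1 per-node cardinality:
  S → 4
  R → 5
  (S ⋈[c=g] R) → 2
  γ[c; MAX(g)→h]((S ⋈[c=g] R)) → 1
E2 per-node cardinality:
  R → 5
  S → 4
  (R ⋈[g=c] S) → 2
  π[v,c,e,z,g]((R ⋈[g=c] S)) → 2
  γ[c; MAX(g)→h](π[v,c,e,z,g]((R ⋈[g=c] S))) → 1

E1 and E2 produce the same multiset:
c | h
4 | 4

yes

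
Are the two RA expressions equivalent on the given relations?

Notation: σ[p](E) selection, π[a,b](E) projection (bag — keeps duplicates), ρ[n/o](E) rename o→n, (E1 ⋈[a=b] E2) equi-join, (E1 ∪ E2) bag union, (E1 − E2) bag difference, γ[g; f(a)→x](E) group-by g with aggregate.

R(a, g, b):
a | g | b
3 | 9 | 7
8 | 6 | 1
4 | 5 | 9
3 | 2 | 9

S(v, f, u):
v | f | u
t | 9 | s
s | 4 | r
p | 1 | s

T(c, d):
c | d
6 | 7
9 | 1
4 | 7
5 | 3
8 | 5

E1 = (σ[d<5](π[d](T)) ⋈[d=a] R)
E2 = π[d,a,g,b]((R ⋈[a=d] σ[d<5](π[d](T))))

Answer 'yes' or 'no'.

E1 subexpression sizes:
  T → 5
  π[d](T) → 5
  σ[d<5](π[d](T)) → 2
  R → 4
  (σ[d<5](π[d](T)) ⋈[d=a] R) → 2
E2 subexpression sizes:
  R → 4
  T → 5
  π[d](T) → 5
  σ[d<5](π[d](T)) → 2
  (R ⋈[a=d] σ[d<5](π[d](T))) → 2
  π[d,a,g,b]((R ⋈[a=d] σ[d<5](π[d](T)))) → 2

E1 and E2 produce the same multiset:
d | a | g | b
3 | 3 | 2 | 9
3 | 3 | 9 | 7

yes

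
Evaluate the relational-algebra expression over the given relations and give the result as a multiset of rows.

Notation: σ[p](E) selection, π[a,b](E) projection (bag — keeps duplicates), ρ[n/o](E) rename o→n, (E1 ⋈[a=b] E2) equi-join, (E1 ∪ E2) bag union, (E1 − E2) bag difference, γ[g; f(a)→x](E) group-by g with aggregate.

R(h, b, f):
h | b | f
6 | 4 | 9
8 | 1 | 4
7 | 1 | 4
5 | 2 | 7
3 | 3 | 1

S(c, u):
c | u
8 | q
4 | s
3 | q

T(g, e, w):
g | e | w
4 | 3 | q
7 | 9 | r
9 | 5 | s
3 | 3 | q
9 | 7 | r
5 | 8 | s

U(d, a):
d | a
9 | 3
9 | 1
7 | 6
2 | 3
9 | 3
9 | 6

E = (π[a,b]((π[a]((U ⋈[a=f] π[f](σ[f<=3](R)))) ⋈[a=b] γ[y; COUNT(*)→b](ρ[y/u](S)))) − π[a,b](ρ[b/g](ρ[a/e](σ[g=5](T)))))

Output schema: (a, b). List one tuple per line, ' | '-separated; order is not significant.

Stepwise |·|:
  U → 6
  R → 5
  σ[f<=3](R) → 1
  π[f](σ[f<=3](R)) → 1
  (U ⋈[a=f] π[f](σ[f<=3](R))) → 1
  π[a]((U ⋈[a=f] π[f](σ[f<=3](R)))) → 1
  S → 3
  ρ[y/u](S) → 3
  γ[y; COUNT(*)→b](ρ[y/u](S)) → 2
  (π[a]((U ⋈[a=f] π[f](σ[f<=3](R)))) ⋈[a=b] γ[y; COUNT(*)→b](ρ[y/u](S))) → 1
  π[a,b]((π[a]((U ⋈[a=f] π[f](σ[f<=3](R)))) ⋈[a=b] γ[y; COUNT(*)→b](ρ[y/u](S)))) → 1
  T → 6
  σ[g=5](T) → 1
  ρ[a/e](σ[g=5](T)) → 1
  ρ[b/g](ρ[a/e](σ[g=5](T))) → 1
  π[a,b](ρ[b/g](ρ[a/e](σ[g=5](T)))) → 1
  (π[a,b]((π[a]((U ⋈[a=f] π[f](σ[f<=3](R)))) ⋈[a=b] γ[y; COUNT(*)→b](ρ[y/u](S)))) − π[a,b](ρ[b/g](ρ[a/e](σ[g=5](T))))) → 1

== RESULT ==
a | b
1 | 1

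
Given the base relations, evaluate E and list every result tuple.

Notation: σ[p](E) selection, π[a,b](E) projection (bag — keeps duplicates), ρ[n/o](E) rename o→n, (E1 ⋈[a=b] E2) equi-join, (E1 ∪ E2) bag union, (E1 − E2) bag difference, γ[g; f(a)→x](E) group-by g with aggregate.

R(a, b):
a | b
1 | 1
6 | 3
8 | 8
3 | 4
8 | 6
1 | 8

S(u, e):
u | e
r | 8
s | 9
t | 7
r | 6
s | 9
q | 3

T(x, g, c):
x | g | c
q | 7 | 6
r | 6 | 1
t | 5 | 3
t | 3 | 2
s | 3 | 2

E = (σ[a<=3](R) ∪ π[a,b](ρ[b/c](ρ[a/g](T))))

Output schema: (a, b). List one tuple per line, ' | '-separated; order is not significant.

Subexpression sizes:
  R → 6
  σ[a<=3](R) → 3
  T → 5
  ρ[a/g](T) → 5
  ρ[b/c](ρ[a/g](T)) → 5
  π[a,b](ρ[b/c](ρ[a/g](T))) → 5
  (σ[a<=3](R) ∪ π[a,b](ρ[b/c](ρ[a/g](T)))) → 8

== RESULT ==
a | b
1 | 1
1 | 8
3 | 2
3 | 2
3 | 4
5 | 3
6 | 1
7 | 6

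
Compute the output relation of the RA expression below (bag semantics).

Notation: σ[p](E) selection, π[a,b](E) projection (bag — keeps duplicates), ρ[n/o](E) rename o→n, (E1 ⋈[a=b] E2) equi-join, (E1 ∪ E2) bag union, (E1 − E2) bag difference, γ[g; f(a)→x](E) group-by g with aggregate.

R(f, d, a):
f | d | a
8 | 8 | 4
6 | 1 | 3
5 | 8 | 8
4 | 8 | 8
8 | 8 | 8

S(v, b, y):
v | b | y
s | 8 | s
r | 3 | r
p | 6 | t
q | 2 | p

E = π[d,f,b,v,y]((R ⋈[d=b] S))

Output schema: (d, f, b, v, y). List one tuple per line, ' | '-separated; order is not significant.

Row counts bottom-up:
  R → 5
  S → 4
  (R ⋈[d=b] S) → 4
  π[d,f,b,v,y]((R ⋈[d=b] S)) → 4

== RESULT ==
d | f | b | v | y
8 | 4 | 8 | s | s
8 | 5 | 8 | s | s
8 | 8 | 8 | s | s
8 | 8 | 8 | s | s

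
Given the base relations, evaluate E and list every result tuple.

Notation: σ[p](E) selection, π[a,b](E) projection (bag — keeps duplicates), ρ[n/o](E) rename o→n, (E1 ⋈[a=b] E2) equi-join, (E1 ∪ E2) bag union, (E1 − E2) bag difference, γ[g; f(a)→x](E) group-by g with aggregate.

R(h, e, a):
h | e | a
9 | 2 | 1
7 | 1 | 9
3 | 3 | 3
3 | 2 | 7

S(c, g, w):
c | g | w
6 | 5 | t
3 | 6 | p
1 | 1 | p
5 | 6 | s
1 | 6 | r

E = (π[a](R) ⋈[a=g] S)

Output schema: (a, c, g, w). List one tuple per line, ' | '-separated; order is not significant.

Stepwise |·|:
  R → 4
  π[a](R) → 4
  S → 5
  (π[a](R) ⋈[a=g] S) → 1

== RESULT ==
a | c | g | w
1 | 1 | 1 | p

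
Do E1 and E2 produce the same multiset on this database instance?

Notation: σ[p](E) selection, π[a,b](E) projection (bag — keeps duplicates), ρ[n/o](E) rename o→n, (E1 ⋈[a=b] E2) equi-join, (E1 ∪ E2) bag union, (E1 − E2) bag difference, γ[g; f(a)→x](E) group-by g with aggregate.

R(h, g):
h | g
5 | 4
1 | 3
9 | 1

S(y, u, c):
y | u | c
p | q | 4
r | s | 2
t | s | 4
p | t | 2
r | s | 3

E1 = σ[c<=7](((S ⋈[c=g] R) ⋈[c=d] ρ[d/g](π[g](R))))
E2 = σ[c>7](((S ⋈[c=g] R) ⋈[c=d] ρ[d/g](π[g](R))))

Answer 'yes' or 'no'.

E1 subexpression sizes:
  S → 5
  R → 3
  (S ⋈[c=g] R) → 3
  R → 3
  π[g](R) → 3
  ρ[d/g](π[g](R)) → 3
  ((S ⋈[c=g] R) ⋈[c=d] ρ[d/g](π[g](R))) → 3
  σ[c<=7](((S ⋈[c=g] R) ⋈[c=d] ρ[d/g](π[g](R)))) → 3
E2 subexpression sizes:
  S → 5
  R → 3
  (S ⋈[c=g] R) → 3
  R → 3
  π[g](R) → 3
  ρ[d/g](π[g](R)) → 3
  ((S ⋈[c=g] R) ⋈[c=d] ρ[d/g](π[g](R))) → 3
  σ[c>7](((S ⋈[c=g] R) ⋈[c=d] ρ[d/g](π[g](R)))) → 0

E1 result:
y | u | c | h | g | d
p | q | 4 | 5 | 4 | 4
r | s | 3 | 1 | 3 | 3
t | s | 4 | 5 | 4 | 4
E2 result:
y | u | c | h | g | d
(0 rows)
Witness: ('r', 's', 3, 1, 3, 3) appears 1× in E1 but 0× in E2.

no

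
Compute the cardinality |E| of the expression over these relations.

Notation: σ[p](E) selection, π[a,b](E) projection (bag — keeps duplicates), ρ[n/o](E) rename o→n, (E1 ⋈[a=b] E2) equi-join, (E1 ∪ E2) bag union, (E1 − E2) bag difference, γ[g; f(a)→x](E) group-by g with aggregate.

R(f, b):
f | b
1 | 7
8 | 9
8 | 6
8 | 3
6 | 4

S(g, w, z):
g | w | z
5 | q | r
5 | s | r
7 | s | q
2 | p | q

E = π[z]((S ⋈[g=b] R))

Row counts bottom-up:
  S → 4
  R → 5
  (S ⋈[g=b] R) → 1
  π[z]((S ⋈[g=b] R)) → 1

|E| = 1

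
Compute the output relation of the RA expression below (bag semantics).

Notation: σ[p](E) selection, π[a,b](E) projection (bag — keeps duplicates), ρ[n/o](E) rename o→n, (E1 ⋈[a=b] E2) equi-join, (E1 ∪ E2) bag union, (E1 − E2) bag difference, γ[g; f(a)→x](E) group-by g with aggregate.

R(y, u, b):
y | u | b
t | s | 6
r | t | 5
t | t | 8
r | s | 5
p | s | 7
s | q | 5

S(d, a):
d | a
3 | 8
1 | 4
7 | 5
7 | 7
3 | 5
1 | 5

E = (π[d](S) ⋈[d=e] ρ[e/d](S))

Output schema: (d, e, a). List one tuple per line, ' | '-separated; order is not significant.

Stepwise |·|:
  S → 6
  π[d](S) → 6
  S → 6
  ρ[e/d](S) → 6
  (π[d](S) ⋈[d=e] ρ[e/d](S)) → 12

== RESULT ==
d | e | a
1 | 1 | 4
1 | 1 | 4
1 | 1 | 5
1 | 1 | 5
3 | 3 | 5
3 | 3 | 5
3 | 3 | 8
3 | 3 | 8
7 | 7 | 5
7 | 7 | 5
7 | 7 | 7
7 | 7 | 7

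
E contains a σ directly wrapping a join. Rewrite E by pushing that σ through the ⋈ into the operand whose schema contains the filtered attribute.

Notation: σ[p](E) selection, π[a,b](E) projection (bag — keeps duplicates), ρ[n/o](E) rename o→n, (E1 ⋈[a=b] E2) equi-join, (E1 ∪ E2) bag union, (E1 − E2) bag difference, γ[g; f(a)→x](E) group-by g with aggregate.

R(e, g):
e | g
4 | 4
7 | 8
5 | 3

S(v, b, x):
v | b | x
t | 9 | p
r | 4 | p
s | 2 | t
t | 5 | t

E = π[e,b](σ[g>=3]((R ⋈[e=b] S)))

σ filters on g, owned by the left side.
E' = π[e,b]((σ[g>=3](R) ⋈[e=b] S))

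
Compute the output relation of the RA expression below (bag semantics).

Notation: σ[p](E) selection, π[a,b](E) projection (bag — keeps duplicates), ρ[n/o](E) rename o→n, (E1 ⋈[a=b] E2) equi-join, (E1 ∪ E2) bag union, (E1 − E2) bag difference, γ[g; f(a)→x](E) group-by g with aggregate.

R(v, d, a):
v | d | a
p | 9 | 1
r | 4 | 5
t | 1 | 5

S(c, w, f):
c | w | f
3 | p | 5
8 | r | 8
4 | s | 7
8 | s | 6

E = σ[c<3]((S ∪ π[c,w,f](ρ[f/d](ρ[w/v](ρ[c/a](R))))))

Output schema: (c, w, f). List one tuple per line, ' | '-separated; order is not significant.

Per-node cardinality:
  S → 4
  R → 3
  ρ[c/a](R) → 3
  ρ[w/v](ρ[c/a](R)) → 3
  ρ[f/d](ρ[w/v](ρ[c/a](R))) → 3
  π[c,w,f](ρ[f/d](ρ[w/v](ρ[c/a](R)))) → 3
  (S ∪ π[c,w,f](ρ[f/d](ρ[w/v](ρ[c/a](R))))) → 7
  σ[c<3]((S ∪ π[c,w,f](ρ[f/d](ρ[w/v](ρ[c/a](R)))))) → 1

== RESULT ==
c | w | f
1 | p | 9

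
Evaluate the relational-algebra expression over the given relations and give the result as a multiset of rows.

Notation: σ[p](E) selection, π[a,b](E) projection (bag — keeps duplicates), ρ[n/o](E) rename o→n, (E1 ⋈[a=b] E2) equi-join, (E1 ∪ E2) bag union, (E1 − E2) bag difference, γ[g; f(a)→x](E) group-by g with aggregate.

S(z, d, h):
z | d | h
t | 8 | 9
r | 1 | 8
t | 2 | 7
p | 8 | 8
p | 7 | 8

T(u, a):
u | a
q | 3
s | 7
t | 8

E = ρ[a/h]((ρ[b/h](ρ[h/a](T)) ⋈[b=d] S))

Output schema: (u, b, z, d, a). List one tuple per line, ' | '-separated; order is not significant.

Subexpression sizes:
  T → 3
  ρ[h/a](T) → 3
  ρ[b/h](ρ[h/a](T)) → 3
  S → 5
  (ρ[b/h](ρ[h/a](T)) ⋈[b=d] S) → 3
  ρ[a/h]((ρ[b/h](ρ[h/a](T)) ⋈[b=d] S)) → 3

== RESULT ==
u | b | z | d | a
s | 7 | p | 7 | 8
t | 8 | p | 8 | 8
t | 8 | t | 8 | 9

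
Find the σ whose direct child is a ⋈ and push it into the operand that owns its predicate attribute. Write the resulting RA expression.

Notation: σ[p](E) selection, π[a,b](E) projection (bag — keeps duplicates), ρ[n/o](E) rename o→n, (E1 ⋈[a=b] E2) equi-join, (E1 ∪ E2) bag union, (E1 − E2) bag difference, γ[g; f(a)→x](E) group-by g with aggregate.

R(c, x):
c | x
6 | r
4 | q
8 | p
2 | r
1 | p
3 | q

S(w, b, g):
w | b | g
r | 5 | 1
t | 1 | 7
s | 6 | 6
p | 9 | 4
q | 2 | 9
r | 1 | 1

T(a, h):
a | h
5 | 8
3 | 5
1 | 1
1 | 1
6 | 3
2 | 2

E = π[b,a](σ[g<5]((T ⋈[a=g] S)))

σ filters on g, owned by the right side.
E' = π[b,a]((T ⋈[a=g] σ[g<5](S)))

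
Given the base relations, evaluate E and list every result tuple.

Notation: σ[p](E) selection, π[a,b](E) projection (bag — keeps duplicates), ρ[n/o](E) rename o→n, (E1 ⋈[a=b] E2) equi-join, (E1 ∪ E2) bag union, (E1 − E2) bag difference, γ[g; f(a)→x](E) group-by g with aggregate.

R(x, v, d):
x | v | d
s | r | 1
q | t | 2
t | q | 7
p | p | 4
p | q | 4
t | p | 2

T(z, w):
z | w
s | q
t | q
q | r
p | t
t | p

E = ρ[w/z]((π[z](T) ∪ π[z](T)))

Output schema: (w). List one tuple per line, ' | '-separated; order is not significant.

Row counts bottom-up:
  T → 5
  π[z](T) → 5
  T → 5
  π[z](T) → 5
  (π[z](T) ∪ π[z](T)) → 10
  ρ[w/z]((π[z](T) ∪ π[z](T))) → 10

== RESULT ==
w
p
p
q
q
s
s
t
t
t
t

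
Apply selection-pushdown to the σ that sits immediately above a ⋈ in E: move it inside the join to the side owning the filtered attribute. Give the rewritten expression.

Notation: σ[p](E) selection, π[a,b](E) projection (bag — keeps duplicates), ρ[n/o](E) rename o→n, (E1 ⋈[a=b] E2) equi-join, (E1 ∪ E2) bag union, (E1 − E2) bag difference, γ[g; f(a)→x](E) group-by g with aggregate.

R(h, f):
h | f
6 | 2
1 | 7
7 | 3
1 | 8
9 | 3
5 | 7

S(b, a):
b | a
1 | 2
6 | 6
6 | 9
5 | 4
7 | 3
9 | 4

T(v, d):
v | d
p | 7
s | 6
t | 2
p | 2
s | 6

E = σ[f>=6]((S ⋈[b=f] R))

σ filters on f, owned by the right side.
E' = (S ⋈[b=f] σ[f>=6](R))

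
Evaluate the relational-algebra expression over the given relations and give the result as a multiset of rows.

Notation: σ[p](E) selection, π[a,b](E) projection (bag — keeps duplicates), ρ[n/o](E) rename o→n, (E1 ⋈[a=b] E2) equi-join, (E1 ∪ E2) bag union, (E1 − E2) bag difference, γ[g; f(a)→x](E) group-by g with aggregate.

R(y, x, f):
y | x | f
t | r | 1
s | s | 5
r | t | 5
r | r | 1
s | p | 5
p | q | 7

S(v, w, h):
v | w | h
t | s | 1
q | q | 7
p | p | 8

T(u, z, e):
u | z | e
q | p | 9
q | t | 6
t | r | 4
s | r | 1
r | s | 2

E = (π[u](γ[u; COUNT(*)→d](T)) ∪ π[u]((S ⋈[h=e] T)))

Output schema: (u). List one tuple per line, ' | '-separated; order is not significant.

Per-node cardinality:
  T → 5
  γ[u; COUNT(*)→d](T) → 4
  π[u](γ[u; COUNT(*)→d](T)) → 4
  S → 3
  T → 5
  (S ⋈[h=e] T) → 1
  π[u]((S ⋈[h=e] T)) → 1
  (π[u](γ[u; COUNT(*)→d](T)) ∪ π[u]((S ⋈[h=e] T))) → 5

== RESULT ==
u
q
r
s
s
t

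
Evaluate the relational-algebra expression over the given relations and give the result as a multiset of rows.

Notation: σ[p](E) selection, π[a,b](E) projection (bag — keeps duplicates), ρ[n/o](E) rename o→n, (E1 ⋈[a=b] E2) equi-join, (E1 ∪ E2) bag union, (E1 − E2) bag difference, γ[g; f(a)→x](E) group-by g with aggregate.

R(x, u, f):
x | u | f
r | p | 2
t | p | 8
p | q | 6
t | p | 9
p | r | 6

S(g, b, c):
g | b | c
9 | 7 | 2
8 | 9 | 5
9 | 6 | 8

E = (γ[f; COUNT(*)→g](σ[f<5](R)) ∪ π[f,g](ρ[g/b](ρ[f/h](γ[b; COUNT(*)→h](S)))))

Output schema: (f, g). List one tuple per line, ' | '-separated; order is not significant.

Row counts bottom-up:
  R → 5
  σ[f<5](R) → 1
  γ[f; COUNT(*)→g](σ[f<5](R)) → 1
  S → 3
  γ[b; COUNT(*)→h](S) → 3
  ρ[f/h](γ[b; COUNT(*)→h](S)) → 3
  ρ[g/b](ρ[f/h](γ[b; COUNT(*)→h](S))) → 3
  π[f,g](ρ[g/b](ρ[f/h](γ[b; COUNT(*)→h](S)))) → 3
  (γ[f; COUNT(*)→g](σ[f<5](R)) ∪ π[f,g](ρ[g/b](ρ[f/h](γ[b; COUNT(*)→h](S))))) → 4

== RESULT ==
f | g
1 | 6
1 | 7
1 | 9
2 | 1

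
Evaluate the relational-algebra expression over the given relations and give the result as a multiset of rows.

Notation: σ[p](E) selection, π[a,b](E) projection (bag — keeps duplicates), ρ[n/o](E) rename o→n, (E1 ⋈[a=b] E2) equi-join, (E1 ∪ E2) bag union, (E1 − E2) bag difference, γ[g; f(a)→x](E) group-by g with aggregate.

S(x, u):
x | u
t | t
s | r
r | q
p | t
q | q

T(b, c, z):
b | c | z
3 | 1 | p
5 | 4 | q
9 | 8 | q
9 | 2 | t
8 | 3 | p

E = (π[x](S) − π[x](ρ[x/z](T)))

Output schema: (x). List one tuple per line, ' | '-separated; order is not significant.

Subexpression sizes:
  S → 5
  π[x](S) → 5
  T → 5
  ρ[x/z](T) → 5
  π[x](ρ[x/z](T)) → 5
  (π[x](S) − π[x](ρ[x/z](T))) → 2

== RESULT ==
x
r
s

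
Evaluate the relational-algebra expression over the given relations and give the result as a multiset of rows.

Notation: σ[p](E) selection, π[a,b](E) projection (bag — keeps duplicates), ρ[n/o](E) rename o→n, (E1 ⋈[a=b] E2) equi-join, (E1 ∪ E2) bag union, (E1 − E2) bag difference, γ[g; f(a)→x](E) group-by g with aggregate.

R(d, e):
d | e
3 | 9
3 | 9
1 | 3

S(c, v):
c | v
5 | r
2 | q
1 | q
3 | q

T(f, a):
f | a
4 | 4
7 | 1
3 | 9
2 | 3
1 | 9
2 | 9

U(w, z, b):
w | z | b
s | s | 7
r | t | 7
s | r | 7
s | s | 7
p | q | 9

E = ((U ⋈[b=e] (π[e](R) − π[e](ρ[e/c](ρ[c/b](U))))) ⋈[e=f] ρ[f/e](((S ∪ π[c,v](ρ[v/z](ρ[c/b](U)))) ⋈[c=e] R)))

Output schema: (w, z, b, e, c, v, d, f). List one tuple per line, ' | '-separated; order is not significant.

Row counts bottom-up:
  U → 5
  R → 3
  π[e](R) → 3
  U → 5
  ρ[c/b](U) → 5
  ρ[e/c](ρ[c/b](U)) → 5
  π[e](ρ[e/c](ρ[c/b](U))) → 5
  (π[e](R) − π[e](ρ[e/c](ρ[c/b](U)))) → 2
  (U ⋈[b=e] (π[e](R) − π[e](ρ[e/c](ρ[c/b](U))))) → 1
  S → 4
  U → 5
  ρ[c/b](U) → 5
  ρ[v/z](ρ[c/b](U)) → 5
  π[c,v](ρ[v/z](ρ[c/b](U))) → 5
  (S ∪ π[c,v](ρ[v/z](ρ[c/b](U)))) → 9
  R → 3
  ((S ∪ π[c,v](ρ[v/z](ρ[c/b](U)))) ⋈[c=e] R) → 3
  ρ[f/e](((S ∪ π[c,v](ρ[v/z](ρ[c/b](U)))) ⋈[c=e] R)) → 3
  ((U ⋈[b=e] (π[e](R) − π[e](ρ[e/c](ρ[c/b](U))))) ⋈[e=f] ρ[f/e](((S ∪ π[c,v](ρ[v/z](ρ[c/b](U)))) ⋈[c=e] R))) → 2

== RESULT ==
w | z | b | e | c | v | d | f
p | q | 9 | 9 | 9 | q | 3 | 9
p | q | 9 | 9 | 9 | q | 3 | 9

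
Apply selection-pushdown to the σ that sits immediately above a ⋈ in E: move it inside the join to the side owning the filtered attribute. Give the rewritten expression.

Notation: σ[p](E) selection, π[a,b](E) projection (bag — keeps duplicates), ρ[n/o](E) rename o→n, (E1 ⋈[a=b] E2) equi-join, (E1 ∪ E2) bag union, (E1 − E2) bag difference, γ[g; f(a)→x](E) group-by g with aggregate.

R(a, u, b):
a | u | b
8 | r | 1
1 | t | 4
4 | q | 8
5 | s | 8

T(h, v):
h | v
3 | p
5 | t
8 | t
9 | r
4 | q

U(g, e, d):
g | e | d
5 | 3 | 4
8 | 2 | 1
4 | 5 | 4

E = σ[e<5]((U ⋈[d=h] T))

σ filters on e, owned by the left side.
E' = (σ[e<5](U) ⋈[d=h] T)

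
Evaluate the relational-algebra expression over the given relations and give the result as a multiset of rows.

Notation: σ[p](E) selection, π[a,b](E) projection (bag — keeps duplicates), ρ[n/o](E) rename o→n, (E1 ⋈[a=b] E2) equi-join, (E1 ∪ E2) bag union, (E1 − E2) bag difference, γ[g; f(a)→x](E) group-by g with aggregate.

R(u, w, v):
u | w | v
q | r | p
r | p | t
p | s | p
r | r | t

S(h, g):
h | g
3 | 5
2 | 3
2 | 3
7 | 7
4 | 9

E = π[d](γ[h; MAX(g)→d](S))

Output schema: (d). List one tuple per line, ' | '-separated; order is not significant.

Per-node cardinality:
  S → 5
  γ[h; MAX(g)→d](S) → 4
  π[d](γ[h; MAX(g)→d](S)) → 4

== RESULT ==
d
3
5
7
9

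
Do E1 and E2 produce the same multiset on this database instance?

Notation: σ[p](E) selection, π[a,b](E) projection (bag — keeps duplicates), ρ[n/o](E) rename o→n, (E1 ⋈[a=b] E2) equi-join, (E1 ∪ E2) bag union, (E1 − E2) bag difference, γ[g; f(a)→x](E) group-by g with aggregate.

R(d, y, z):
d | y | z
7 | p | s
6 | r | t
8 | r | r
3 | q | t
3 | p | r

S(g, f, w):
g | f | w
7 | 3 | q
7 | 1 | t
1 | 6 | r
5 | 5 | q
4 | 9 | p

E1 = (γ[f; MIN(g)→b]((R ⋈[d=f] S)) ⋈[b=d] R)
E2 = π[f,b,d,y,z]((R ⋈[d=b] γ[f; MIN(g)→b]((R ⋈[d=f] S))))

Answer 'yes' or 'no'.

E1 subexpression sizes:
  R → 5
  S → 5
  (R ⋈[d=f] S) → 3
  γ[f; MIN(g)→b]((R ⋈[d=f] S)) → 2
  R → 5
  (γ[f; MIN(g)→b]((R ⋈[d=f] S)) ⋈[b=d] R) → 1
E2 subexpression sizes:
  R → 5
  R → 5
  S → 5
  (R ⋈[d=f] S) → 3
  γ[f; MIN(g)→b]((R ⋈[d=f] S)) → 2
  (R ⋈[d=b] γ[f; MIN(g)→b]((R ⋈[d=f] S))) → 1
  π[f,b,d,y,z]((R ⋈[d=b] γ[f; MIN(g)→b]((R ⋈[d=f] S)))) → 1

E1 and E2 produce the same multiset:
f | b | d | y | z
3 | 7 | 7 | p | s

yes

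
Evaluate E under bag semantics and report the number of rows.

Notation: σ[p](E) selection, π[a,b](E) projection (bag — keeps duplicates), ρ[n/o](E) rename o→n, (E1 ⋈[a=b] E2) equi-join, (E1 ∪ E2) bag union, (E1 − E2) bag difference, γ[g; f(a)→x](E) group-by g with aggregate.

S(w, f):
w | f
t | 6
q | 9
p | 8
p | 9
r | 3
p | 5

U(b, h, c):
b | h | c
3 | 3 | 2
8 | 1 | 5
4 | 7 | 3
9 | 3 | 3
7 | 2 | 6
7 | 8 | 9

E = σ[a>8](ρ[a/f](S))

Subexpression sizes:
  S → 6
  ρ[a/f](S) → 6
  σ[a>8](ρ[a/f](S)) → 2

|E| = 2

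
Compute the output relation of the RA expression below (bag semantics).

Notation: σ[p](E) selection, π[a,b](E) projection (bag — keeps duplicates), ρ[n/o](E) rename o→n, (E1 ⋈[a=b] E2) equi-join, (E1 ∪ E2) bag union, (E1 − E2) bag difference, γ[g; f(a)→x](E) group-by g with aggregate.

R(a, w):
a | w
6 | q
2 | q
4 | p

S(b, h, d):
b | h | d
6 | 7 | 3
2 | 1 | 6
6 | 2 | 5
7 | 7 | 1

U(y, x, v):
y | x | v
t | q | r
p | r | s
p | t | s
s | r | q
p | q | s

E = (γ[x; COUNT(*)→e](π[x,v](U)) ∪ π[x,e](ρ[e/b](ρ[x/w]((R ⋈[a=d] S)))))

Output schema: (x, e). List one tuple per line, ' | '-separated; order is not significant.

Row counts bottom-up:
  U → 5
  π[x,v](U) → 5
  γ[x; COUNT(*)→e](π[x,v](U)) → 3
  R → 3
  S → 4
  (R ⋈[a=d] S) → 1
  ρ[x/w]((R ⋈[a=d] S)) → 1
  ρ[e/b](ρ[x/w]((R ⋈[a=d] S))) → 1
  π[x,e](ρ[e/b](ρ[x/w]((R ⋈[a=d] S)))) → 1
  (γ[x; COUNT(*)→e](π[x,v](U)) ∪ π[x,e](ρ[e/b](ρ[x/w]((R ⋈[a=d] S))))) → 4

== RESULT ==
x | e
q | 2
q | 2
r | 2
t | 1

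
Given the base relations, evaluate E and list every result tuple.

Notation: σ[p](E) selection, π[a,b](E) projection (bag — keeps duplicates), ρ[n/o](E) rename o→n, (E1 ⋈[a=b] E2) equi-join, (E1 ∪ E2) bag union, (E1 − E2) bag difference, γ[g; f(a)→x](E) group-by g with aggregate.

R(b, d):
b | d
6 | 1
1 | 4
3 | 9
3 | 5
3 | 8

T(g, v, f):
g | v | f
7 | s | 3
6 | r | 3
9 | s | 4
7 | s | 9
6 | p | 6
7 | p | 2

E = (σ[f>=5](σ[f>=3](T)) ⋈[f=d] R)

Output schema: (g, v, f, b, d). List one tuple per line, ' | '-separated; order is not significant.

Per-node cardinality:
  T → 6
  σ[f>=3](T) → 5
  σ[f>=5](σ[f>=3](T)) → 2
  R → 5
  (σ[f>=5](σ[f>=3](T)) ⋈[f=d] R) → 1

== RESULT ==
g | v | f | b | d
7 | s | 9 | 3 | 9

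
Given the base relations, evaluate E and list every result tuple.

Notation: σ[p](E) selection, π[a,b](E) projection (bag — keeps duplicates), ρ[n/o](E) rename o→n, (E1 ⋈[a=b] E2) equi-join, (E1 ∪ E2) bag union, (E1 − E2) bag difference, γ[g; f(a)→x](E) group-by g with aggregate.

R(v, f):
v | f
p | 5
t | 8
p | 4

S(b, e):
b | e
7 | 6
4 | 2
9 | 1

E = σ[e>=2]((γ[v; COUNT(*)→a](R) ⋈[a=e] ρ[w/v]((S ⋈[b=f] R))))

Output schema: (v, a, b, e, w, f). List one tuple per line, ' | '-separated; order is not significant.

Subexpression sizes:
  R → 3
  γ[v; COUNT(*)→a](R) → 2
  S → 3
  R → 3
  (S ⋈[b=f] R) → 1
  ρ[w/v]((S ⋈[b=f] R)) → 1
  (γ[v; COUNT(*)→a](R) ⋈[a=e] ρ[w/v]((S ⋈[b=f] R))) → 1
  σ[e>=2]((γ[v; COUNT(*)→a](R) ⋈[a=e] ρ[w/v]((S ⋈[b=f] R)))) → 1

== RESULT ==
v | a | b | e | w | f
p | 2 | 4 | 2 | p | 4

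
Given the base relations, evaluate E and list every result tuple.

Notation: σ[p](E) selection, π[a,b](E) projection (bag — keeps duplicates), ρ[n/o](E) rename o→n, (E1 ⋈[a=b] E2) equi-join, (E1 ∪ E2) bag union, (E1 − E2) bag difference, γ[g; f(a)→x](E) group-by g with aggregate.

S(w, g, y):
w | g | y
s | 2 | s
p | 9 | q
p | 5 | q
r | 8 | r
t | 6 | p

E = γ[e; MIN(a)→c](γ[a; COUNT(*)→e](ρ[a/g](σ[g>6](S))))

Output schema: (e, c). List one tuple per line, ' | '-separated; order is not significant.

Per-node cardinality:
  S → 5
  σ[g>6](S) → 2
  ρ[a/g](σ[g>6](S)) → 2
  γ[a; COUNT(*)→e](ρ[a/g](σ[g>6](S))) → 2
  γ[e; MIN(a)→c](γ[a; COUNT(*)→e](ρ[a/g](σ[g>6](S)))) → 1

== RESULT ==
e | c
1 | 8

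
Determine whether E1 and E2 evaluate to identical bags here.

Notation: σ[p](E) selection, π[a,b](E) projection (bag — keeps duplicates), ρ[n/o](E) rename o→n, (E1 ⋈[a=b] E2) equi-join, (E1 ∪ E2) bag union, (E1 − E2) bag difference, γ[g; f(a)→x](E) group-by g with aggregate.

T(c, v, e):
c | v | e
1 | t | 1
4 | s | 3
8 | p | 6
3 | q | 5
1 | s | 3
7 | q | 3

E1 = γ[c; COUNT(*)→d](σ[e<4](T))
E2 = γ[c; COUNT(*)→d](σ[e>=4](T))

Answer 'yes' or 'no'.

E1 subexpression sizes:
  T → 6
  σ[e<4](T) → 4
  γ[c; COUNT(*)→d](σ[e<4](T)) → 3
E2 subexpression sizes:
  T → 6
  σ[e>=4](T) → 2
  γ[c; COUNT(*)→d](σ[e>=4](T)) → 2

E1 result:
c | d
1 | 2
4 | 1
7 | 1
E2 result:
c | d
3 | 1
8 | 1
Witness: (1, 2) appears 1× in E1 but 0× in E2.

no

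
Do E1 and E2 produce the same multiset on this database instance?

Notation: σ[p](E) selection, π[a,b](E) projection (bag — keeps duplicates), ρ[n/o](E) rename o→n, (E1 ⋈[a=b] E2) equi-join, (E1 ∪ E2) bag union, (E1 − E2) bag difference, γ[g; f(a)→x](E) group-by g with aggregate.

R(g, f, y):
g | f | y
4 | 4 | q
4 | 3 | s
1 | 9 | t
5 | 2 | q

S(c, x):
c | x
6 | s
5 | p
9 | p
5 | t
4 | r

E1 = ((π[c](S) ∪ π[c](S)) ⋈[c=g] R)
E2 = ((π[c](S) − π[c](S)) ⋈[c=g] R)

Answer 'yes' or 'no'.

E1 stepwise |·|:
  S → 5
  π[c](S) → 5
  S → 5
  π[c](S) → 5
  (π[c](S) ∪ π[c](S)) → 10
  R → 4
  ((π[c](S) ∪ π[c](S)) ⋈[c=g] R) → 8
E2 stepwise |·|:
  S → 5
  π[c](S) → 5
  S → 5
  π[c](S) → 5
  (π[c](S) − π[c](S)) → 0
  R → 4
  ((π[c](S) − π[c](S)) ⋈[c=g] R) → 0

E1 result:
c | g | f | y
4 | 4 | 3 | s
4 | 4 | 3 | s
4 | 4 | 4 | q
4 | 4 | 4 | q
5 | 5 | 2 | q
5 | 5 | 2 | q
5 | 5 | 2 | q
5 | 5 | 2 | q
E2 result:
c | g | f | y
(0 rows)
Witness: (5, 5, 2, 'q') appears 4× in E1 but 0× in E2.

no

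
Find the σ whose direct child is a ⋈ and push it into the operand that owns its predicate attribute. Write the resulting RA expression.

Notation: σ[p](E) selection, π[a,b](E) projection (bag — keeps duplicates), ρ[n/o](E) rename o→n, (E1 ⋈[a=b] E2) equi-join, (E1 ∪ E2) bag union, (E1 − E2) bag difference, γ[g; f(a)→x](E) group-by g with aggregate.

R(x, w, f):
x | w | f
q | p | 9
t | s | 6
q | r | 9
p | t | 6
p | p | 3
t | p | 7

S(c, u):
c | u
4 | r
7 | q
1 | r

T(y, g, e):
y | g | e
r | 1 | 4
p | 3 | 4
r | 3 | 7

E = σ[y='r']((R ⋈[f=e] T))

σ filters on y, owned by the right side.
E' = (R ⋈[f=e] σ[y='r'](T))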